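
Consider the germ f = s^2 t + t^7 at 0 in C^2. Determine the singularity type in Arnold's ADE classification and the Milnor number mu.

The Hessian of f at 0 has rank 0. Corank 2; j^3 = s^2*t has shape L^2 M (L != M), so D-series; mu = 8 gives D_8.

Type D8, Milnor number mu = 8.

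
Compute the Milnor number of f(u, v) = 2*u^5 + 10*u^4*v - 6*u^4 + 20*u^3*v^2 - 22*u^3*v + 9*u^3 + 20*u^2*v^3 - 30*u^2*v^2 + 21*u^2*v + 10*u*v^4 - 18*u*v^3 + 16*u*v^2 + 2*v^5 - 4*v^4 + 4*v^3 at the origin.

The Hessian of f at 0 has rank 0. Corank 2; j^3 = (u + v)*(3*u + 2*v)^2 has shape L^2 M (L != M), so D-series; mu = 6 gives D_6.

6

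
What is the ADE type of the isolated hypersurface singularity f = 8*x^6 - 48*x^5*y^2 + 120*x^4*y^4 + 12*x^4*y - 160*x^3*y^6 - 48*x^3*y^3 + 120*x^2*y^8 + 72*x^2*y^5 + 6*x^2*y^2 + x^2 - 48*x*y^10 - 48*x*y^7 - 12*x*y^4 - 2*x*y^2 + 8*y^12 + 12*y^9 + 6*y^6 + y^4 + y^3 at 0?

The Hessian of f at 0 is [[2, 0], [0, 0]] with rank 1, so corank 1. A Groebner basis of the Jacobian ideal J(f) in C{x,y} is {y^2, x}; counting standard monomials gives mu = 2. Corank 1: A-series; mu = 2 gives A_2.

A2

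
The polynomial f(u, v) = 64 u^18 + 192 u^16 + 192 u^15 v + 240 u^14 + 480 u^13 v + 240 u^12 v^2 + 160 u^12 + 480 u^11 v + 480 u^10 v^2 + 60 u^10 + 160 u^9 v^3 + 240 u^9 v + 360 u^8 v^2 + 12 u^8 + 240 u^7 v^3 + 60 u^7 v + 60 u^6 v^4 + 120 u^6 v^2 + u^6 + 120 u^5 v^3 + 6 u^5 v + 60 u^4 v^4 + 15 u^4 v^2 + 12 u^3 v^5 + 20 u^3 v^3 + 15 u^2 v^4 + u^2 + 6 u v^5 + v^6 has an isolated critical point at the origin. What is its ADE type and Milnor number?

Type A_{5}, Milnor number mu = 5.

The Hessian of f at 0 is [[2, 0], [0, 0]] with rank 1, so corank 1. A Groebner basis of the Jacobian ideal J(f) in C{u,v} is {v^5, u}; counting standard monomials gives mu = 5. Corank 1: A-series; mu = 5 gives A_5.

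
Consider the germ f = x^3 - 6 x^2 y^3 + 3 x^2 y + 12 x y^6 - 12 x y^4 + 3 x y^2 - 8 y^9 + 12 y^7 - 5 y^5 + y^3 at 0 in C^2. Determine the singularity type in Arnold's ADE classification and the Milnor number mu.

Type E_8, Milnor number mu = 8.

The Hessian of f at 0 has rank 0. Corank 2; j^3 = (x + y)^3 is a perfect cube, so E-series; the 5-jet and mu = 8 give E_8.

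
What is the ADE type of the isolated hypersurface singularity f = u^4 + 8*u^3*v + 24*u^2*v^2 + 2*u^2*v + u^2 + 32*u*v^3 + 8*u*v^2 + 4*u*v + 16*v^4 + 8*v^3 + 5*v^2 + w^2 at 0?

A_1

The Hessian of f at 0 is [[2, 4, 0], [4, 10, 0], [0, 0, 2]] with rank 3, so corank 0. A Groebner basis of the Jacobian ideal J(f) in C{u,v,w} is {u, v, w}; counting standard monomials gives mu = 1. Corank 0: nondegenerate Morse point, so A_1.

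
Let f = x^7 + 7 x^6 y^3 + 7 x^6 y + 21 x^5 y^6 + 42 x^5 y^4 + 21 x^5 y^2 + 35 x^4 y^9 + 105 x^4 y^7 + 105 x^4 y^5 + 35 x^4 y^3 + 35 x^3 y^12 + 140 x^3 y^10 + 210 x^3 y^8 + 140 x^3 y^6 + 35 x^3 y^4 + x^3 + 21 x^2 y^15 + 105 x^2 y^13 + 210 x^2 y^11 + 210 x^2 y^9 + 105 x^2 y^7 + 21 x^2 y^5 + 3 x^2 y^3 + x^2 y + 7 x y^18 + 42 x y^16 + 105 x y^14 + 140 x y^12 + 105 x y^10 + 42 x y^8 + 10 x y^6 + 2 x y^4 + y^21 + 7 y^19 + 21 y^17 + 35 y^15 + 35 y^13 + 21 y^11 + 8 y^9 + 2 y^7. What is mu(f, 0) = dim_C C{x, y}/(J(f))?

8

The Hessian of f at 0 is [[0, 0], [0, 0]] with rank 0, so corank 2. A Groebner basis of the Jacobian ideal J(f) in C{x,y} is {-x^2/6 + x*y^3, 7*x^2/6 + x*y + y^4, x^3, x^2*y}; counting standard monomials gives mu = 8. Corank 2; j^3 = x^2*(x + y) has shape L^2 M (L != M), so D-series; mu = 8 gives D_8.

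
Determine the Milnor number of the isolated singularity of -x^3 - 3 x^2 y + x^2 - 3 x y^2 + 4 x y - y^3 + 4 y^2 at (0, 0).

2

The Hessian of f at 0 has rank 1. Corank 1: A-series; mu = 2 gives A_2.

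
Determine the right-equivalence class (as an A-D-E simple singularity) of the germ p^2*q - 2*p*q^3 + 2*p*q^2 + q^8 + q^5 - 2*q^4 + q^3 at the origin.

D_9

The Hessian of f at 0 is [[0, 0], [0, 0]] with rank 0, so corank 2. A Groebner basis of the Jacobian ideal J(f) in C{p,q} is {p^4 - 6*p^3 - 14*p^2*q - p^2/2 - 21*p*q^2/2 - 7*p*q/2 - 3*q^2, p^3*q + 3*p^3 + 6*p^2*q + p^2/8 + 31*p*q^2/8 + 9*p*q/8 + q^2, -p^3 + p^2*q^2 - p^2*q, -p*q + q^3 - q^2}; counting standard monomials gives mu = 9. Corank 2; j^3 = q*(p + q)^2 has shape L^2 M (L != M), so D-series; mu = 9 gives D_9.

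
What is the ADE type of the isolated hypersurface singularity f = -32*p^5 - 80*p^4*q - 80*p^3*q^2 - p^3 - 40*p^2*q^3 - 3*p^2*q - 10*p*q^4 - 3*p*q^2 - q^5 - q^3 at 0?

The Hessian of f at 0 has rank 0. Corank 2; j^3 = -(p + q)^3 is a perfect cube, so E-series; the 5-jet and mu = 8 give E_8.

E8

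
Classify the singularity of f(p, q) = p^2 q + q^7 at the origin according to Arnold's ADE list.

D8

The Hessian of f at 0 is [[0, 0], [0, 0]] with rank 0, so corank 2. A Groebner basis of the Jacobian ideal J(f) in C{p,q} is {p^2/7 + q^6, p^3, p*q}; counting standard monomials gives mu = 8. Corank 2; j^3 = p^2*q has shape L^2 M (L != M), so D-series; mu = 8 gives D_8.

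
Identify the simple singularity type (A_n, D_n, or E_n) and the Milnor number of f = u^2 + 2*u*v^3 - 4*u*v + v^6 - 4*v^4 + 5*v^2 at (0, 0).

Type A_1, Milnor number mu = 1.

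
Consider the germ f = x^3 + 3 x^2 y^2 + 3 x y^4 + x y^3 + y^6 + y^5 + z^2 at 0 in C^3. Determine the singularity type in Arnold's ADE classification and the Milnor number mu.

The Hessian of f at 0 is [[0, 0, 0], [0, 0, 0], [0, 0, 2]] with rank 1, so corank 2. A Groebner basis of the Jacobian ideal J(f) in C{x,y,z} is {-x^2 + y^4 - y^3/3, x^3, x^2*y + x^2/3 + y^3/9, x^2 + x*y^2 + y^3/3, z}; counting standard monomials gives mu = 7. Corank 2; j^3 = x^3 is a perfect cube, so E-series; the 4-jet and mu = 7 give E_7.

Type E7, Milnor number mu = 7.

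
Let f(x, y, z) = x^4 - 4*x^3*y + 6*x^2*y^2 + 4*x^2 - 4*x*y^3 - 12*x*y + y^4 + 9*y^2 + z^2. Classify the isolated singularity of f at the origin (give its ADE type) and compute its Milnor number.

Type A3, Milnor number mu = 3.

The Hessian of f at 0 is [[8, -12, 0], [-12, 18, 0], [0, 0, 2]] with rank 2, so corank 1. A Groebner basis of the Jacobian ideal J(f) in C{x,y,z} is {y^3, x - 3*y/2, z}; counting standard monomials gives mu = 3. Corank 1: A-series; mu = 3 gives A_3.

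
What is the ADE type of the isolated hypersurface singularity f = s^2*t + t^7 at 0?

D8

The Hessian of f at 0 has rank 0. Corank 2; j^3 = s^2*t has shape L^2 M (L != M), so D-series; mu = 8 gives D_8.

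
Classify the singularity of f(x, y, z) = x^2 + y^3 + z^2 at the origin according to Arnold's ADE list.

A_{2}

The Hessian of f at 0 has rank 2. Corank 1: A-series; mu = 2 gives A_2.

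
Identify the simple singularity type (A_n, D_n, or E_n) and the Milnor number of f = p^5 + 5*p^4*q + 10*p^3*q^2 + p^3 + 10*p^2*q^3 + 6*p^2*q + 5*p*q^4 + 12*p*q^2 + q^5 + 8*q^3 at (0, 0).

Type E_{8}, Milnor number mu = 8.

The Hessian of f at 0 has rank 0. Corank 2; j^3 = (p + 2*q)^3 is a perfect cube, so E-series; the 5-jet and mu = 8 give E_8.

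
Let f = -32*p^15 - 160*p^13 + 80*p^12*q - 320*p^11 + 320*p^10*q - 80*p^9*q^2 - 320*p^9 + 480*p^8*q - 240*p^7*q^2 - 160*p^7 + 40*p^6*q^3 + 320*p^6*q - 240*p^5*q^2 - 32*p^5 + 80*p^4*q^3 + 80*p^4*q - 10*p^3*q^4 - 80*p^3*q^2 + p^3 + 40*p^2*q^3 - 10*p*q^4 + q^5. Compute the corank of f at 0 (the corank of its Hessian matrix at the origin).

2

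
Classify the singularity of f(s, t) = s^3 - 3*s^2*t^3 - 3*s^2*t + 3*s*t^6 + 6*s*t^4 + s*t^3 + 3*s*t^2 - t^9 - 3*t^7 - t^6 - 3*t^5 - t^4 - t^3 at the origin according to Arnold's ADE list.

E7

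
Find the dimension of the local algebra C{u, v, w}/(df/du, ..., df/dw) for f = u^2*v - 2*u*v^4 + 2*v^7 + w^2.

8

The Hessian of f at 0 has rank 1. Corank 2; j^3 = u^2*v has shape L^2 M (L != M), so D-series; mu = 8 gives D_8.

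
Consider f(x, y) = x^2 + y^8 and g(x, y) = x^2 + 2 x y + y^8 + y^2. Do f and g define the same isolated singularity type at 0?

Yes.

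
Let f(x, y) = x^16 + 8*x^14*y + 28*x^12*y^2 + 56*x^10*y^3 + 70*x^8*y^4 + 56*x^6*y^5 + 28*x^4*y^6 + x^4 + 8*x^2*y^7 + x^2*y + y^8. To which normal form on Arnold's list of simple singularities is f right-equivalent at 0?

The Hessian of f at 0 has rank 0. Corank 2; j^3 = x^2*y has shape L^2 M (L != M), so D-series; mu = 9 gives D_9.

D_9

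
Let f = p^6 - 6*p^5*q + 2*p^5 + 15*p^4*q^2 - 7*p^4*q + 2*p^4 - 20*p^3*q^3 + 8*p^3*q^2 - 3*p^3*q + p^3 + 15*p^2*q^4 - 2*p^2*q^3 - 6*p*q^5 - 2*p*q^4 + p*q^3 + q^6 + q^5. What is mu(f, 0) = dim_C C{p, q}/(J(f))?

7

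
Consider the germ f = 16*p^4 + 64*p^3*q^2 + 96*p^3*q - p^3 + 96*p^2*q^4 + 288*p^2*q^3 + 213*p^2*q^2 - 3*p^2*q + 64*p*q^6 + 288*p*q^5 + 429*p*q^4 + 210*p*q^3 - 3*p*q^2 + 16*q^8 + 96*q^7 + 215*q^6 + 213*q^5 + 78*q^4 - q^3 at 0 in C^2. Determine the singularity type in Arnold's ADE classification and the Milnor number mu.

Type E_{6}, Milnor number mu = 6.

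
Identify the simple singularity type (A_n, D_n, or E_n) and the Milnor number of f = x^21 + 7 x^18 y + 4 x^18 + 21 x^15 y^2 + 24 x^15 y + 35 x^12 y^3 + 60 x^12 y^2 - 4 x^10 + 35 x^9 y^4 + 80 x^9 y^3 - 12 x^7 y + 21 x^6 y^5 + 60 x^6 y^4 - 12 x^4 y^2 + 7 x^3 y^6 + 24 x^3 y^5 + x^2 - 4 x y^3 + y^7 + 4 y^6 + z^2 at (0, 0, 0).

Type A_6, Milnor number mu = 6.

The Hessian of f at 0 is [[2, 0, 0], [0, 0, 0], [0, 0, 2]] with rank 2, so corank 1. A Groebner basis of the Jacobian ideal J(f) in C{x,y,z} is {-x/2 + y^3, x^2, z}; counting standard monomials gives mu = 6. Corank 1: A-series; mu = 6 gives A_6.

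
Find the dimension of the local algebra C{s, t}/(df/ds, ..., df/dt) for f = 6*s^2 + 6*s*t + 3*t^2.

1

The Hessian of f at 0 has rank 2. Corank 0: nondegenerate Morse point, so A_1.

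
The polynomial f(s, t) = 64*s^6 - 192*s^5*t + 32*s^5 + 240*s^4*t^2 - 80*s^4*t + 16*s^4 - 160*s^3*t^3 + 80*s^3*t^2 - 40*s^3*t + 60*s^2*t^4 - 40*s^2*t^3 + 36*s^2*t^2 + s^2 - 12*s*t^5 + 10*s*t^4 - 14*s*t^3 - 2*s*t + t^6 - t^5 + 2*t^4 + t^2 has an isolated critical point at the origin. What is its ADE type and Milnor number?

Type A4, Milnor number mu = 4.

The Hessian of f at 0 has rank 1. Corank 1: A-series; mu = 4 gives A_4.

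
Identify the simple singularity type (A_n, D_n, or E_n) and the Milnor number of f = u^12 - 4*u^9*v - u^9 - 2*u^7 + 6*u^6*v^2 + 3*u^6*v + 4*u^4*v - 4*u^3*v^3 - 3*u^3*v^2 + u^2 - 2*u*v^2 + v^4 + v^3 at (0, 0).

Type A2, Milnor number mu = 2.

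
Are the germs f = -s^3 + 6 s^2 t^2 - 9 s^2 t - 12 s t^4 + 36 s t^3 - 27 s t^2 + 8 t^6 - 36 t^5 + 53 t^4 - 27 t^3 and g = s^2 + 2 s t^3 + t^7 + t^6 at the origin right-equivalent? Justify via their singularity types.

The Hessian of f at 0 is [[0, 0], [0, 0]] with rank 0, so corank 2. A Groebner basis of the Jacobian ideal J(f) in C{s,t} is {s^3 - 27*s^2/4 - 81*s*t/2 - 243*t^2/4, s^2*t + 3*s^2/2 + 9*s*t + 27*t^2/2, -s^2/4 + s*t^2 - 3*s*t/2 - 9*t^2/4, t^3}; counting standard monomials gives mu = 6. Corank 2; j^3 = -(s + 3*t)^3 is a perfect cube, so E-series; the 4-jet and mu = 6 give E_6. The Hessian of g at 0 is [[2, 0], [0, 0]] with rank 1, so corank 1. A Groebner basis of the Jacobian ideal J(g) in C{s,t} is {s + t^3, s^2}; counting standard monomials gives mu = 6. Corank 1: A-series; mu = 6 gives A_6. f is E_6 but g is A_6, hence not right-equivalent.

No.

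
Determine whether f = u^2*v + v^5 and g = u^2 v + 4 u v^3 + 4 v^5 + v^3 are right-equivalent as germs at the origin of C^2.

No.

The Hessian of f at 0 is [[0, 0], [0, 0]] with rank 0, so corank 2. A Groebner basis of the Jacobian ideal J(f) in C{u,v} is {u^2/5 + v^4, u^3, u*v}; counting standard monomials gives mu = 6. Corank 2; j^3 = u^2*v has shape L^2 M (L != M), so D-series; mu = 6 gives D_6. The Hessian of g at 0 is [[0, 0], [0, 0]] with rank 0, so corank 2. A Groebner basis of the Jacobian ideal J(g) in C{u,v} is {v^3, u^2 + 3*v^2, u*v}; counting standard monomials gives mu = 4. Corank 2; j^3 = v*(u^2 + v^2) splits into three distinct lines over C (the quadratic factor has nonzero discriminant), so D_4. f is D_6 but g is D_4, hence not right-equivalent.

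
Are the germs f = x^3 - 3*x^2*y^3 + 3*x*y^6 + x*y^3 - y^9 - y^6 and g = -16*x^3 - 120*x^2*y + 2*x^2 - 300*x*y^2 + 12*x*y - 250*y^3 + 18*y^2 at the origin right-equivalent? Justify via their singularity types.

No.

The Hessian of f at 0 has rank 0. Corank 2; j^3 = x^3 is a perfect cube, so E-series; the 4-jet and mu = 7 give E_7. The Hessian of g at 0 has rank 1. Corank 1: A-series; mu = 2 gives A_2. f is E_7 but g is A_2, hence not right-equivalent.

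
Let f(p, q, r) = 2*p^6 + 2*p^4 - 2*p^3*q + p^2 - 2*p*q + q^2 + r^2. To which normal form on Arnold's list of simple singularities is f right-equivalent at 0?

The Hessian of f at 0 has rank 2. Corank 1: A-series; mu = 5 gives A_5.

A5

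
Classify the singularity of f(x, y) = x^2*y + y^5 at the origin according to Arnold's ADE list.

D_6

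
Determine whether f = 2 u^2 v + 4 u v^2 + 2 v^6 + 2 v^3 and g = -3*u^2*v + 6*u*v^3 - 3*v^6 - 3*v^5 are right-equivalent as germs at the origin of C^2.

Yes.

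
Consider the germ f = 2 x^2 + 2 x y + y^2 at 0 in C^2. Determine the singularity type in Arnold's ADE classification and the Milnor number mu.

The Hessian of f at 0 has rank 2. Corank 0: nondegenerate Morse point, so A_1.

Type A1, Milnor number mu = 1.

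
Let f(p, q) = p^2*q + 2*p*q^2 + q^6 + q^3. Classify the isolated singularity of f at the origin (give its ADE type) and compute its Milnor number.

The Hessian of f at 0 has rank 0. Corank 2; j^3 = q*(p + q)^2 has shape L^2 M (L != M), so D-series; mu = 7 gives D_7.

Type D_7, Milnor number mu = 7.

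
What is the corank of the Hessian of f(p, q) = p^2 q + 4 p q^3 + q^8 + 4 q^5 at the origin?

2

Hessian at 0 has rank 0.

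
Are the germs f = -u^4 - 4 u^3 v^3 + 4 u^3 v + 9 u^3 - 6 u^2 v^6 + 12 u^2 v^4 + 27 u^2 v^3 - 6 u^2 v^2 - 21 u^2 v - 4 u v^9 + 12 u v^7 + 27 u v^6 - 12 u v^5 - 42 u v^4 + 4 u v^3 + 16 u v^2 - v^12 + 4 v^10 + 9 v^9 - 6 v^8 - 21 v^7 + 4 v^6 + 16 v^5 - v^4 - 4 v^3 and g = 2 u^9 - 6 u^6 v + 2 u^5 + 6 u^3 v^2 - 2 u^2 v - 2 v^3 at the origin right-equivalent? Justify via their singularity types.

No.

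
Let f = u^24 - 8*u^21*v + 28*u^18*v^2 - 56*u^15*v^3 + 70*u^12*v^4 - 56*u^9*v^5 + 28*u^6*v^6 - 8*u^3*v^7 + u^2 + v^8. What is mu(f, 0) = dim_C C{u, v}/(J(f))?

The Hessian of f at 0 is [[2, 0], [0, 0]] with rank 1, so corank 1. A Groebner basis of the Jacobian ideal J(f) in C{u,v} is {v^7, u}; counting standard monomials gives mu = 7. Corank 1: A-series; mu = 7 gives A_7.

7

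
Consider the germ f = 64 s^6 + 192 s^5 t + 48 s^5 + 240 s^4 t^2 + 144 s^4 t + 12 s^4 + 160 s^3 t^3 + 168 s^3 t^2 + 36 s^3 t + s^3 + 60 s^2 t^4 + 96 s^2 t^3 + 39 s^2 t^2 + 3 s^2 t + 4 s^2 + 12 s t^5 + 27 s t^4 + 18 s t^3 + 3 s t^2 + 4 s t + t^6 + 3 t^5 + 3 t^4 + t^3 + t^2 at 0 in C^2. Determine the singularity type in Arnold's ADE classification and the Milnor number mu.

Type A_2, Milnor number mu = 2.

The Hessian of f at 0 has rank 1. Corank 1: A-series; mu = 2 gives A_2.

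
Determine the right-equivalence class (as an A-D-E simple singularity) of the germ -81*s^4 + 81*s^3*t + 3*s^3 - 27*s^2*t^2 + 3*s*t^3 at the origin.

The Hessian of f at 0 has rank 0. Corank 2; j^3 = 3*s^3 is a perfect cube, so E-series; the 4-jet and mu = 7 give E_7.

E7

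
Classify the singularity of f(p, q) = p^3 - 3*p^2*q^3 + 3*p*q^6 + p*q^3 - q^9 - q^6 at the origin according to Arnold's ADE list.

The Hessian of f at 0 has rank 0. Corank 2; j^3 = p^3 is a perfect cube, so E-series; the 4-jet and mu = 7 give E_7.

E7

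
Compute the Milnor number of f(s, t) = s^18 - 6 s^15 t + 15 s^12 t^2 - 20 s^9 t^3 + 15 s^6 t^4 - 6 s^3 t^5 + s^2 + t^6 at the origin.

5

The Hessian of f at 0 is [[2, 0], [0, 0]] with rank 1, so corank 1. A Groebner basis of the Jacobian ideal J(f) in C{s,t} is {t^5, s}; counting standard monomials gives mu = 5. Corank 1: A-series; mu = 5 gives A_5.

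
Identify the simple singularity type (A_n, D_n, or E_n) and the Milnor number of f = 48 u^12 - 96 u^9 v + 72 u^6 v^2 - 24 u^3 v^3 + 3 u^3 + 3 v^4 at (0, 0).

The Hessian of f at 0 is [[0, 0], [0, 0]] with rank 0, so corank 2. A Groebner basis of the Jacobian ideal J(f) in C{u,v} is {v^3, u^2}; counting standard monomials gives mu = 6. Corank 2; j^3 = 3*u^3 is a perfect cube, so E-series; the 4-jet and mu = 6 give E_6.

Type E6, Milnor number mu = 6.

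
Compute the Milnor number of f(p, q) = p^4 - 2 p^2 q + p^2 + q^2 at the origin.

The Hessian of f at 0 has rank 2. Corank 0: nondegenerate Morse point, so A_1.

1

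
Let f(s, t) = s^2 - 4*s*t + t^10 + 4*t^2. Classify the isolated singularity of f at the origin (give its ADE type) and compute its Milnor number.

Type A9, Milnor number mu = 9.

The Hessian of f at 0 is [[2, -4], [-4, 8]] with rank 1, so corank 1. A Groebner basis of the Jacobian ideal J(f) in C{s,t} is {t^9, s - 2*t}; counting standard monomials gives mu = 9. Corank 1: A-series; mu = 9 gives A_9.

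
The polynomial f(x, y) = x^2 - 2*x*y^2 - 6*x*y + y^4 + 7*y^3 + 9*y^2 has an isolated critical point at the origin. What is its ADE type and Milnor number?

The Hessian of f at 0 has rank 1. Corank 1: A-series; mu = 2 gives A_2.

Type A_2, Milnor number mu = 2.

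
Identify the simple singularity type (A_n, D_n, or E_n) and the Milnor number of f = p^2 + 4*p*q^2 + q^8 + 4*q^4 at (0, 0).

Type A7, Milnor number mu = 7.

The Hessian of f at 0 has rank 1. Corank 1: A-series; mu = 7 gives A_7.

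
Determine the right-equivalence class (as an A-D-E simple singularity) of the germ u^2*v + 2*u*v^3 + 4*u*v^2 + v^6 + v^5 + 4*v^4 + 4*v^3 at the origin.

D7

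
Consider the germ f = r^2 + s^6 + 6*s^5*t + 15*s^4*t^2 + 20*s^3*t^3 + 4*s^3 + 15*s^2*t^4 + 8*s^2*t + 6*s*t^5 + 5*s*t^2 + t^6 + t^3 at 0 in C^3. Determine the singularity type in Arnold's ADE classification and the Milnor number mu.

The Hessian of f at 0 has rank 1. Corank 2; j^3 = (s + t)*(2*s + t)^2 has shape L^2 M (L != M), so D-series; mu = 7 gives D_7.

Type D_{7}, Milnor number mu = 7.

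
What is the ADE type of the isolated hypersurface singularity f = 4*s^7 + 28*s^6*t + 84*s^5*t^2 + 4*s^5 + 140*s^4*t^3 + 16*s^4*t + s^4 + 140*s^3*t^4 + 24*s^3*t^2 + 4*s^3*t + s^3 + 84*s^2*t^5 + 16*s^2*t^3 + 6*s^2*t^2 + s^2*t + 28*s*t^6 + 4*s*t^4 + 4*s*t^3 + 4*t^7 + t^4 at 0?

D_5

The Hessian of f at 0 is [[0, 0], [0, 0]] with rank 0, so corank 2. A Groebner basis of the Jacobian ideal J(f) in C{s,t} is {s*t^2, -s*t/4 + t^3, s^2 + s*t}; counting standard monomials gives mu = 5. Corank 2; j^3 = s^2*(s + t) has shape L^2 M (L != M), so D-series; mu = 5 gives D_5.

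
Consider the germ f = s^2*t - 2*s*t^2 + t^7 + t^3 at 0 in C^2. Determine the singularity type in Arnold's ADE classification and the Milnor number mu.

The Hessian of f at 0 has rank 0. Corank 2; j^3 = t*(s - t)^2 has shape L^2 M (L != M), so D-series; mu = 8 gives D_8.

Type D_{8}, Milnor number mu = 8.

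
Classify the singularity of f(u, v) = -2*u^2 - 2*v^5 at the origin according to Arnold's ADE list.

The Hessian of f at 0 is [[-4, 0], [0, 0]] with rank 1, so corank 1. A Groebner basis of the Jacobian ideal J(f) in C{u,v} is {v^4, u}; counting standard monomials gives mu = 4. Corank 1: A-series; mu = 4 gives A_4.

A_4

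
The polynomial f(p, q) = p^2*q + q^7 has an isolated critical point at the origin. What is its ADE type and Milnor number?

Type D_{8}, Milnor number mu = 8.

The Hessian of f at 0 has rank 0. Corank 2; j^3 = p^2*q has shape L^2 M (L != M), so D-series; mu = 8 gives D_8.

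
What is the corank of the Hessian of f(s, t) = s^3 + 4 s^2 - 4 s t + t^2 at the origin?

1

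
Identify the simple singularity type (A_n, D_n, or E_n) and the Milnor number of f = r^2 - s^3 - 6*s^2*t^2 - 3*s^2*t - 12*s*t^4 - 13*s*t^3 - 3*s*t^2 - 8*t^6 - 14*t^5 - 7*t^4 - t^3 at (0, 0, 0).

Type E_{7}, Milnor number mu = 7.

The Hessian of f at 0 has rank 1. Corank 2; j^3 = -(s + t)^3 is a perfect cube, so E-series; the 4-jet and mu = 7 give E_7.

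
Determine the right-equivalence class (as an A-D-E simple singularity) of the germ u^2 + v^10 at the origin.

A9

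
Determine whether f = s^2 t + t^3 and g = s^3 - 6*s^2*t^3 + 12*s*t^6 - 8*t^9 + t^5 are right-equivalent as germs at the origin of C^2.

No.

The Hessian of f at 0 has rank 0. Corank 2; j^3 = t*(s^2 + t^2) splits into three distinct lines over C (the quadratic factor has nonzero discriminant), so D_4. The Hessian of g at 0 has rank 0. Corank 2; j^3 = s^3 is a perfect cube, so E-series; the 5-jet and mu = 8 give E_8. f is D_4 but g is E_8, hence not right-equivalent.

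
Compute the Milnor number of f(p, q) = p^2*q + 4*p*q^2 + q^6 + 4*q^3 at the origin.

The Hessian of f at 0 has rank 0. Corank 2; j^3 = q*(p + 2*q)^2 has shape L^2 M (L != M), so D-series; mu = 7 gives D_7.

7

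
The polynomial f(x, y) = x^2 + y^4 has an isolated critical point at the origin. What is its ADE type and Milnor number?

The Hessian of f at 0 is [[2, 0], [0, 0]] with rank 1, so corank 1. A Groebner basis of the Jacobian ideal J(f) in C{x,y} is {y^3, x}; counting standard monomials gives mu = 3. Corank 1: A-series; mu = 3 gives A_3.

Type A_3, Milnor number mu = 3.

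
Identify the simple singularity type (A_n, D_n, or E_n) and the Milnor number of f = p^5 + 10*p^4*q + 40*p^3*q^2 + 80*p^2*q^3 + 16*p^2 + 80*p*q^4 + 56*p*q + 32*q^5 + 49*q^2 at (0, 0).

Type A_4, Milnor number mu = 4.

The Hessian of f at 0 has rank 1. Corank 1: A-series; mu = 4 gives A_4.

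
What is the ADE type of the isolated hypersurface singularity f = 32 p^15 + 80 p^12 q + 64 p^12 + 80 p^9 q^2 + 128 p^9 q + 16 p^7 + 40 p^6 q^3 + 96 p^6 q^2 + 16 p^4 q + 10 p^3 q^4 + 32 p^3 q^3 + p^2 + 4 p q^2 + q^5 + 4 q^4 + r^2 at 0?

A4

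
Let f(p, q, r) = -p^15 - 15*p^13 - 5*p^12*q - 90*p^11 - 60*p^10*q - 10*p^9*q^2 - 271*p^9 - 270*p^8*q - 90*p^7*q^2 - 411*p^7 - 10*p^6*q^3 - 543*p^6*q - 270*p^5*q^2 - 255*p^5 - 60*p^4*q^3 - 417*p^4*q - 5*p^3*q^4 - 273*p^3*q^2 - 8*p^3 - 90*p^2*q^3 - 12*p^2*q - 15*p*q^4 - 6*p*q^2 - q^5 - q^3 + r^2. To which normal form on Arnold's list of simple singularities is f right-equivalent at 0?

The Hessian of f at 0 is [[0, 0, 0], [0, 0, 0], [0, 0, 2]] with rank 1, so corank 2. A Groebner basis of the Jacobian ideal J(f) in C{p,q,r} is {88*p^2 + p*q^3 + 88*p*q + 22*q^2, -192*p^2 - 192*p*q + q^4 - 48*q^2, p^3 - 3*p*q^2/4 - q^3/4, p^2*q + p*q^2 + q^3/4, r}; counting standard monomials gives mu = 8. Corank 2; j^3 = -(2*p + q)^3 is a perfect cube, so E-series; the 5-jet and mu = 8 give E_8.

E_8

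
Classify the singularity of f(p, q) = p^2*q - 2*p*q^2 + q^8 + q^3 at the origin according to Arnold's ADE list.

The Hessian of f at 0 has rank 0. Corank 2; j^3 = q*(p - q)^2 has shape L^2 M (L != M), so D-series; mu = 9 gives D_9.

D_{9}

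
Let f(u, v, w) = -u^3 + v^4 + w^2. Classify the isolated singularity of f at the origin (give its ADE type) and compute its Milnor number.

The Hessian of f at 0 has rank 1. Corank 2; j^3 = -u^3 is a perfect cube, so E-series; the 4-jet and mu = 6 give E_6.

Type E6, Milnor number mu = 6.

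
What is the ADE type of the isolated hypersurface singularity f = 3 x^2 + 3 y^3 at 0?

A2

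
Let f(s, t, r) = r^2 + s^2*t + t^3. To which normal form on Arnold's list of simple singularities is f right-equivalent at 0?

D_4

The Hessian of f at 0 has rank 1. Corank 2; j^3 = t*(s^2 + t^2) splits into three distinct lines over C (the quadratic factor has nonzero discriminant), so D_4.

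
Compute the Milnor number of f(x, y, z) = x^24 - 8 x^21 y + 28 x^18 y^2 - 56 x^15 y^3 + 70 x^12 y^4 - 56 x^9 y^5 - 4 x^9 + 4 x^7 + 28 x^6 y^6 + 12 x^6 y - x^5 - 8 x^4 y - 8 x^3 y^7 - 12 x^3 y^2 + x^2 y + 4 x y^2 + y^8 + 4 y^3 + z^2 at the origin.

9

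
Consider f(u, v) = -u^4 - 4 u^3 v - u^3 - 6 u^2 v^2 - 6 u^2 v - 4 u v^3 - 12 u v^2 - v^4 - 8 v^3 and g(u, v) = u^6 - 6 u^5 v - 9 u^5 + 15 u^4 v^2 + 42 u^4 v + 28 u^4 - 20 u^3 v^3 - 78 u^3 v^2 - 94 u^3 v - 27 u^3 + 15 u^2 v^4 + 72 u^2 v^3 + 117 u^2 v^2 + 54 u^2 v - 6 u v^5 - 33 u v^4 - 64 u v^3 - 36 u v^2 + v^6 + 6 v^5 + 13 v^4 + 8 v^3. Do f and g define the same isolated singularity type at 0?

Yes.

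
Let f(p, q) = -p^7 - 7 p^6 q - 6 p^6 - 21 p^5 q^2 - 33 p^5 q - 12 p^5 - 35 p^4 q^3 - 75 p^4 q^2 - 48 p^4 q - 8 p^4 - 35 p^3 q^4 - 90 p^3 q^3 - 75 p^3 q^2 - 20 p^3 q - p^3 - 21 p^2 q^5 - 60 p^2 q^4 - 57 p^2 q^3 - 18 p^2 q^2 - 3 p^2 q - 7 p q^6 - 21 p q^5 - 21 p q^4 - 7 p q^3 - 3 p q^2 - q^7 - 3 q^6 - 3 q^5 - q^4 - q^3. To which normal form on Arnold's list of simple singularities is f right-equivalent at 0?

The Hessian of f at 0 has rank 0. Corank 2; j^3 = -(p + q)^3 is a perfect cube, so E-series; the 4-jet and mu = 7 give E_7.

E_{7}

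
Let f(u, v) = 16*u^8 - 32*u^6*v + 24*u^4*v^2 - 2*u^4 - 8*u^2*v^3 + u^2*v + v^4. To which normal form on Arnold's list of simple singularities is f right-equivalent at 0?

D_5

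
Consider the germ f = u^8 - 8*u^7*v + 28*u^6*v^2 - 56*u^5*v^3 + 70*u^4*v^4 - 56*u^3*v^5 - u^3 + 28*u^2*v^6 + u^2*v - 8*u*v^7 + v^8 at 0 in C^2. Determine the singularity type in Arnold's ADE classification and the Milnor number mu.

The Hessian of f at 0 has rank 0. Corank 2; j^3 = -u^2*(u - v) has shape L^2 M (L != M), so D-series; mu = 9 gives D_9.

Type D_{9}, Milnor number mu = 9.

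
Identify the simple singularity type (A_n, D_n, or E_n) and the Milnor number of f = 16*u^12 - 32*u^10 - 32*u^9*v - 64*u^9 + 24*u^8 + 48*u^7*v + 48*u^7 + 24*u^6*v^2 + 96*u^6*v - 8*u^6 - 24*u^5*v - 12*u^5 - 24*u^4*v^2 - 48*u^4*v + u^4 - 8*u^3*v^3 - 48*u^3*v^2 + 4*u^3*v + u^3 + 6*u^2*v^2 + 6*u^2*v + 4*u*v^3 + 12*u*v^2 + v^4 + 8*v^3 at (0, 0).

Type E6, Milnor number mu = 6.

The Hessian of f at 0 is [[0, 0], [0, 0]] with rank 0, so corank 2. A Groebner basis of the Jacobian ideal J(f) in C{u,v} is {v^4, u*v^2 + 5*v^3/3, u^2 + 4*u*v + 4*v^2}; counting standard monomials gives mu = 6. Corank 2; j^3 = (u + 2*v)^3 is a perfect cube, so E-series; the 4-jet and mu = 6 give E_6.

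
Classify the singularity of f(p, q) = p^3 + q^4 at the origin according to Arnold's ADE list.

The Hessian of f at 0 has rank 0. Corank 2; j^3 = p^3 is a perfect cube, so E-series; the 4-jet and mu = 6 give E_6.

E_{6}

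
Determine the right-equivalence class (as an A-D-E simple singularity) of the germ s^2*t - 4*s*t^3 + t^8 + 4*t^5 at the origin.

D_{9}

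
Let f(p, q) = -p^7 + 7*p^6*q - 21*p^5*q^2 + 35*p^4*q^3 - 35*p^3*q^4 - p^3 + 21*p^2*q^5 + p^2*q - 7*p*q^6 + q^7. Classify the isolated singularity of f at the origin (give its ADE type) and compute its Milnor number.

Type D8, Milnor number mu = 8.

The Hessian of f at 0 is [[0, 0], [0, 0]] with rank 0, so corank 2. A Groebner basis of the Jacobian ideal J(f) in C{p,q} is {p*q/7 + q^6, p*q^2, p^2 - p*q}; counting standard monomials gives mu = 8. Corank 2; j^3 = -p^2*(p - q) has shape L^2 M (L != M), so D-series; mu = 8 gives D_8.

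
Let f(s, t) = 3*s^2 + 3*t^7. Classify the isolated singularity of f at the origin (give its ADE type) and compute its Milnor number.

The Hessian of f at 0 is [[6, 0], [0, 0]] with rank 1, so corank 1. A Groebner basis of the Jacobian ideal J(f) in C{s,t} is {t^6, s}; counting standard monomials gives mu = 6. Corank 1: A-series; mu = 6 gives A_6.

Type A_6, Milnor number mu = 6.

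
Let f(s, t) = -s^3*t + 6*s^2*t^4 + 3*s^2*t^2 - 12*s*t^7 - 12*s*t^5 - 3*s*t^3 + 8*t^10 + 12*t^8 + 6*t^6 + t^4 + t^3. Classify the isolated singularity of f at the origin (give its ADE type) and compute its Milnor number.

Type E_7, Milnor number mu = 7.

The Hessian of f at 0 is [[0, 0], [0, 0]] with rank 0, so corank 2. A Groebner basis of the Jacobian ideal J(f) in C{s,t} is {s^3 - 3*s*t^2 - 3*t^2, s^2*t - 2*s*t^2, t^3}; counting standard monomials gives mu = 7. Corank 2; j^3 = t^3 is a perfect cube, so E-series; the 4-jet and mu = 7 give E_7.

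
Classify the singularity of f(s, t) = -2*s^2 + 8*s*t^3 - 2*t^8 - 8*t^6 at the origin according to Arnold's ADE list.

The Hessian of f at 0 has rank 1. Corank 1: A-series; mu = 7 gives A_7.

A7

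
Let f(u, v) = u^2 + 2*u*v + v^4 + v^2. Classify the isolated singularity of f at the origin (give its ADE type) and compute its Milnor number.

The Hessian of f at 0 has rank 1. Corank 1: A-series; mu = 3 gives A_3.

Type A_{3}, Milnor number mu = 3.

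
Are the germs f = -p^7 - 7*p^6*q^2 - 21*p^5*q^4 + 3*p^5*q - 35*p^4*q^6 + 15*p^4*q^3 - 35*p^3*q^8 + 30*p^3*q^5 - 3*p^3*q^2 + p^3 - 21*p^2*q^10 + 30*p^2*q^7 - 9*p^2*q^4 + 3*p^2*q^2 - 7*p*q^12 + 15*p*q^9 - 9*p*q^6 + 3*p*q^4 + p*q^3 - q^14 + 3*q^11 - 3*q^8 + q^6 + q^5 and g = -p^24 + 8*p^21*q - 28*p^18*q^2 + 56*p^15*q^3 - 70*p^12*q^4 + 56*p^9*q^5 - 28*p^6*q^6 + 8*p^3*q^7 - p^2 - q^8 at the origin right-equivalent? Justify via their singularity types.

No.

The Hessian of f at 0 has rank 0. Corank 2; j^3 = p^3 is a perfect cube, so E-series; the 4-jet and mu = 7 give E_7. The Hessian of g at 0 has rank 1. Corank 1: A-series; mu = 7 gives A_7. f is E_7 but g is A_7, hence not right-equivalent.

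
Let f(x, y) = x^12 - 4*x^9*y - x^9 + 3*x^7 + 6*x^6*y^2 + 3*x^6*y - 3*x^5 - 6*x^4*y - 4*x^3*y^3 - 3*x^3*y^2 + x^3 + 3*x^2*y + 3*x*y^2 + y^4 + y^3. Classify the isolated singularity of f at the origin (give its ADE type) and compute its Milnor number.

The Hessian of f at 0 is [[0, 0], [0, 0]] with rank 0, so corank 2. A Groebner basis of the Jacobian ideal J(f) in C{x,y} is {y^3, x^2 + 2*x*y + y^2}; counting standard monomials gives mu = 6. Corank 2; j^3 = (x + y)^3 is a perfect cube, so E-series; the 4-jet and mu = 6 give E_6.

Type E_{6}, Milnor number mu = 6.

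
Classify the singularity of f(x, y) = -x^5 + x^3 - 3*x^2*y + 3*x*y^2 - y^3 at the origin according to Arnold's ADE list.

E_{8}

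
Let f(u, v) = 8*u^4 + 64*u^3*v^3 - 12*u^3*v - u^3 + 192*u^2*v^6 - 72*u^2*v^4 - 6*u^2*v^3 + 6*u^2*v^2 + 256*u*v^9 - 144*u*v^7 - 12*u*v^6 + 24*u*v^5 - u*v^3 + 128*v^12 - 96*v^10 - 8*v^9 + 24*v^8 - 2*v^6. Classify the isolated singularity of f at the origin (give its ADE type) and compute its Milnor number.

Type E_{7}, Milnor number mu = 7.

The Hessian of f at 0 has rank 0. Corank 2; j^3 = -u^3 is a perfect cube, so E-series; the 4-jet and mu = 7 give E_7.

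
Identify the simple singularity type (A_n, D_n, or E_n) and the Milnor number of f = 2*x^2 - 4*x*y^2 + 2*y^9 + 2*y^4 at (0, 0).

Type A_{8}, Milnor number mu = 8.

The Hessian of f at 0 is [[4, 0], [0, 0]] with rank 1, so corank 1. A Groebner basis of the Jacobian ideal J(f) in C{x,y} is {x^4, -x + y^2}; counting standard monomials gives mu = 8. Corank 1: A-series; mu = 8 gives A_8.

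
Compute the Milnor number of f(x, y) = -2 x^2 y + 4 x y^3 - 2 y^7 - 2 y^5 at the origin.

8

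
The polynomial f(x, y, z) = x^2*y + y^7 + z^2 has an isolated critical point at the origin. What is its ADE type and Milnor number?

Type D_{8}, Milnor number mu = 8.

The Hessian of f at 0 has rank 1. Corank 2; j^3 = x^2*y has shape L^2 M (L != M), so D-series; mu = 8 gives D_8.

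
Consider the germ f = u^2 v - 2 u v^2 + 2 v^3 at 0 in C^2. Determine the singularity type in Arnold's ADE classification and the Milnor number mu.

Type D_4, Milnor number mu = 4.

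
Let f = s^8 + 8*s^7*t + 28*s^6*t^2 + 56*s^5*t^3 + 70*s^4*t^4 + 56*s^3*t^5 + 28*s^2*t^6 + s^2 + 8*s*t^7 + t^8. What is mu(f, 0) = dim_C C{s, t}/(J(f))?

7

The Hessian of f at 0 has rank 1. Corank 1: A-series; mu = 7 gives A_7.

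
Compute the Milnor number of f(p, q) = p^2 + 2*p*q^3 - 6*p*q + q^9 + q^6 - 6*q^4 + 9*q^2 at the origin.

8

The Hessian of f at 0 is [[2, -6], [-6, 18]] with rank 1, so corank 1. A Groebner basis of the Jacobian ideal J(f) in C{p,q} is {p^2*q^2 + 6*p^2 - 27*p*q + 27*q^2, p^3 - 9*p^2*q + 27*p*q^2 + 27*p - 81*q, p + q^3 - 3*q}; counting standard monomials gives mu = 8. Corank 1: A-series; mu = 8 gives A_8.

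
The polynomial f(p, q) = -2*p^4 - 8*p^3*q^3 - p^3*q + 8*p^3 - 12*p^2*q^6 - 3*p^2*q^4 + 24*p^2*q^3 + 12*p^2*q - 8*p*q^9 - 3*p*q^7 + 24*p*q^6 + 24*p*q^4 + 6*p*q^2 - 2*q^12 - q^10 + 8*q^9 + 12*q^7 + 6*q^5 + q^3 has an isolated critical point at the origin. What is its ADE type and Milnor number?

The Hessian of f at 0 has rank 0. Corank 2; j^3 = (2*p + q)^3 is a perfect cube, so E-series; the 4-jet and mu = 7 give E_7.

Type E_{7}, Milnor number mu = 7.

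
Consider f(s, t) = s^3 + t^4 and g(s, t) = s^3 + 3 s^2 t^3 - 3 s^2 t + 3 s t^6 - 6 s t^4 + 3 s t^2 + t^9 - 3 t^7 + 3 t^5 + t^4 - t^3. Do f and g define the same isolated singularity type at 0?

Yes.

The Hessian of f at 0 is [[0, 0], [0, 0]] with rank 0, so corank 2. A Groebner basis of the Jacobian ideal J(f) in C{s,t} is {t^3, s^2}; counting standard monomials gives mu = 6. Corank 2; j^3 = s^3 is a perfect cube, so E-series; the 4-jet and mu = 6 give E_6. The Hessian of g at 0 is [[0, 0], [0, 0]] with rank 0, so corank 2. A Groebner basis of the Jacobian ideal J(g) in C{s,t} is {t^3, s^2 - 2*s*t + t^2}; counting standard monomials gives mu = 6. Corank 2; j^3 = (s - t)^3 is a perfect cube, so E-series; the 4-jet and mu = 6 give E_6. Both have type E_6, hence right-equivalent.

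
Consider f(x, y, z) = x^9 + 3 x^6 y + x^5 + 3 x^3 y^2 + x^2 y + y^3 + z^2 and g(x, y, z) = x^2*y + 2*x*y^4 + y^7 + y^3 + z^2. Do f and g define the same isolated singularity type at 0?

Yes.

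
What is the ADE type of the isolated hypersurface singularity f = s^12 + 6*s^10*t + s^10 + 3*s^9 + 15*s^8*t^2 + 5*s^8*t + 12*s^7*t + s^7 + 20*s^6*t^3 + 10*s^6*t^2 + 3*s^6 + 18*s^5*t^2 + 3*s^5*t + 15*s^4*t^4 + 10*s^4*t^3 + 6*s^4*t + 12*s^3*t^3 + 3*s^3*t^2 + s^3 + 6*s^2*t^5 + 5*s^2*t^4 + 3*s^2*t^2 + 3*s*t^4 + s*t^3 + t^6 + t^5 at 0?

The Hessian of f at 0 is [[0, 0], [0, 0]] with rank 0, so corank 2. A Groebner basis of the Jacobian ideal J(f) in C{s,t} is {-s^2 + t^4 - t^3/3, s^3, s^2*t + s^2/3 + t^3/9, s^2 + s*t^2 + t^3/3}; counting standard monomials gives mu = 7. Corank 2; j^3 = s^3 is a perfect cube, so E-series; the 4-jet and mu = 7 give E_7.

E7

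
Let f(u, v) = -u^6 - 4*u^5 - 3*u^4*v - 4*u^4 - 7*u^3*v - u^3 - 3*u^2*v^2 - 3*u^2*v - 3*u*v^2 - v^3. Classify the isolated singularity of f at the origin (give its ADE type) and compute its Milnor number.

Type E_7, Milnor number mu = 7.

The Hessian of f at 0 has rank 0. Corank 2; j^3 = -(u + v)^3 is a perfect cube, so E-series; the 4-jet and mu = 7 give E_7.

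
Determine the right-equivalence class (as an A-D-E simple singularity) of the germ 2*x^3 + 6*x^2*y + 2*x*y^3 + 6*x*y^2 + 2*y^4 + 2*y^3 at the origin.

E_7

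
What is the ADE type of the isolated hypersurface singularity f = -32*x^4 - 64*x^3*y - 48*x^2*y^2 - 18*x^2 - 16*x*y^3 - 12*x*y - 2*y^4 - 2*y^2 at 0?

The Hessian of f at 0 is [[-36, -12], [-12, -4]] with rank 1, so corank 1. A Groebner basis of the Jacobian ideal J(f) in C{x,y} is {y^3, x + y/3}; counting standard monomials gives mu = 3. Corank 1: A-series; mu = 3 gives A_3.

A_{3}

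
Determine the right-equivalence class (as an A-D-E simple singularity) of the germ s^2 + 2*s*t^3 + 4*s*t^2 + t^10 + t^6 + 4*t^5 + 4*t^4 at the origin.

A_{9}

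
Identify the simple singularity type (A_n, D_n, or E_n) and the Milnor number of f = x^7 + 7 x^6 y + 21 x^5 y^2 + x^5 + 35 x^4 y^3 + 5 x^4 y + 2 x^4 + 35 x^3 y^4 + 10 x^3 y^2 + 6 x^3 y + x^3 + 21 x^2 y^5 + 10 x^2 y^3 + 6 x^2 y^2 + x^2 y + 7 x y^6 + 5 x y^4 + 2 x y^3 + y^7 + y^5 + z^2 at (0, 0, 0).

The Hessian of f at 0 has rank 1. Corank 2; j^3 = x^2*(x + y) has shape L^2 M (L != M), so D-series; mu = 8 gives D_8.

Type D8, Milnor number mu = 8.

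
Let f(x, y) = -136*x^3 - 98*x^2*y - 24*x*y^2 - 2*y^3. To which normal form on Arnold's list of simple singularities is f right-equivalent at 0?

The Hessian of f at 0 is [[0, 0], [0, 0]] with rank 0, so corank 2. A Groebner basis of the Jacobian ideal J(f) in C{x,y} is {y^3, x^2 - 3*y^2/47, x*y + 12*y^2/47}; counting standard monomials gives mu = 4. Corank 2; j^3 = -2*(4*x + y)*(17*x^2 + 8*x*y + y^2) splits into three distinct lines over C (the quadratic factor has nonzero discriminant), so D_4.

D_4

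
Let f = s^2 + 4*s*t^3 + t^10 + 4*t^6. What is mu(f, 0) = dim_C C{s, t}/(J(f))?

9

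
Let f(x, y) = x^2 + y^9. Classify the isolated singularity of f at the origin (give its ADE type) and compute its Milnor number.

The Hessian of f at 0 is [[2, 0], [0, 0]] with rank 1, so corank 1. A Groebner basis of the Jacobian ideal J(f) in C{x,y} is {y^8, x}; counting standard monomials gives mu = 8. Corank 1: A-series; mu = 8 gives A_8.

Type A8, Milnor number mu = 8.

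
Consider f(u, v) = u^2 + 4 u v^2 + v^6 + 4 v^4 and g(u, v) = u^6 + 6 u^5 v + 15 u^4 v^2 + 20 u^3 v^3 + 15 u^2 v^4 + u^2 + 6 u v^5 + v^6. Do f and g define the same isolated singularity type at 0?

Yes.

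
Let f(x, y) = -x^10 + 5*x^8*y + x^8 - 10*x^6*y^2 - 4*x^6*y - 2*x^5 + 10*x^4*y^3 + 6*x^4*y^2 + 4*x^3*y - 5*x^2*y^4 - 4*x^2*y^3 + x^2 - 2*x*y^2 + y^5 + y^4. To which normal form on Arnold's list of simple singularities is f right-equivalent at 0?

A_4

The Hessian of f at 0 has rank 1. Corank 1: A-series; mu = 4 gives A_4.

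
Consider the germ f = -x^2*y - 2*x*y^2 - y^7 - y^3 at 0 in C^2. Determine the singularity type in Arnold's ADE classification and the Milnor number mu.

The Hessian of f at 0 is [[0, 0], [0, 0]] with rank 0, so corank 2. A Groebner basis of the Jacobian ideal J(f) in C{x,y} is {x^2/7 + y^6 - y^2/7, x^3 + y^3, x*y + y^2}; counting standard monomials gives mu = 8. Corank 2; j^3 = -y*(x + y)^2 has shape L^2 M (L != M), so D-series; mu = 8 gives D_8.

Type D_{8}, Milnor number mu = 8.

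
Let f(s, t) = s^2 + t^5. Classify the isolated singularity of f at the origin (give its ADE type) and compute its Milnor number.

Type A_4, Milnor number mu = 4.

The Hessian of f at 0 is [[2, 0], [0, 0]] with rank 1, so corank 1. A Groebner basis of the Jacobian ideal J(f) in C{s,t} is {t^4, s}; counting standard monomials gives mu = 4. Corank 1: A-series; mu = 4 gives A_4.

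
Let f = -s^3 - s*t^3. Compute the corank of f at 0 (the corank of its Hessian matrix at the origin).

Hessian at 0 has rank 0.

2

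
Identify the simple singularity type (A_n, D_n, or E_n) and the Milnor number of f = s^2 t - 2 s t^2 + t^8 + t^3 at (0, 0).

Type D9, Milnor number mu = 9.

The Hessian of f at 0 has rank 0. Corank 2; j^3 = t*(s - t)^2 has shape L^2 M (L != M), so D-series; mu = 9 gives D_9.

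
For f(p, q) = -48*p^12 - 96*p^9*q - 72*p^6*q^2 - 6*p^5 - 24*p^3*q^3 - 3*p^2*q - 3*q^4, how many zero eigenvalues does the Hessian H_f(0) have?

2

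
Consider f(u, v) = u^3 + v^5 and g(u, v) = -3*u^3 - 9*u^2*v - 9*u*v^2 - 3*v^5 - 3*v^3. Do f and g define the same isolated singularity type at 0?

The Hessian of f at 0 has rank 0. Corank 2; j^3 = u^3 is a perfect cube, so E-series; the 5-jet and mu = 8 give E_8. The Hessian of g at 0 has rank 0. Corank 2; j^3 = -3*(u + v)^3 is a perfect cube, so E-series; the 5-jet and mu = 8 give E_8. Both have type E_8, hence right-equivalent.

Yes.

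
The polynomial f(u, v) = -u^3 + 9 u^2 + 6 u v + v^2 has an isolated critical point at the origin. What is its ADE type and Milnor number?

The Hessian of f at 0 is [[18, 6], [6, 2]] with rank 1, so corank 1. A Groebner basis of the Jacobian ideal J(f) in C{u,v} is {v^2, u + v/3}; counting standard monomials gives mu = 2. Corank 1: A-series; mu = 2 gives A_2.

Type A_2, Milnor number mu = 2.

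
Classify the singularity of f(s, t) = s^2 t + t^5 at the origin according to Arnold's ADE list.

D_{6}

The Hessian of f at 0 has rank 0. Corank 2; j^3 = s^2*t has shape L^2 M (L != M), so D-series; mu = 6 gives D_6.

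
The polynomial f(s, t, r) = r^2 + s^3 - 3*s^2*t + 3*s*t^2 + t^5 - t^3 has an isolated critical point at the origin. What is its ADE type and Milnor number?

The Hessian of f at 0 is [[0, 0, 0], [0, 0, 0], [0, 0, 2]] with rank 1, so corank 2. A Groebner basis of the Jacobian ideal J(f) in C{s,t,r} is {t^4, s^2 - 2*s*t + t^2, r}; counting standard monomials gives mu = 8. Corank 2; j^3 = (s - t)^3 is a perfect cube, so E-series; the 5-jet and mu = 8 give E_8.

Type E_8, Milnor number mu = 8.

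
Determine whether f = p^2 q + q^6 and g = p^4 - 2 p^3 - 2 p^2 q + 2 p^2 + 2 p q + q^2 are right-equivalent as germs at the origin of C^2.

No.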